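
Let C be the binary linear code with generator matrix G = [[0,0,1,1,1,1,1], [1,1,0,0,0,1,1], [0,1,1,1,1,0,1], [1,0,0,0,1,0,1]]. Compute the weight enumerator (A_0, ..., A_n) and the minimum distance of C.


Weight distribution: A_0 = 1, A_1 = 1, A_2 = 2, A_3 = 2, A_4 = 5, A_5 = 5. Minimum distance d = 1.

Enumerate all 2^4 = 16 messages m ∈ F_2^4.
For each, compute codeword c = mG in F_2^7, then tally its weight.
  m = 0000 → c = 0000000, weight = 0.
  m = 1000 → c = 0011111, weight = 5.
  m = 0100 → c = 1100011, weight = 4.
  m = 1100 → c = 1111100, weight = 5.
  m = 0010 → c = 0111101, weight = 5.
  m = 1010 → c = 0100010, weight = 2.
  m = 0110 → c = 1011110, weight = 5.
  m = 1110 → c = 1000001, weight = 2.
  m = 0001 → c = 1000101, weight = 3.
  m = 1001 → c = 1011010, weight = 4.
  m = 0101 → c = 0100110, weight = 3.
  m = 1101 → c = 0111001, weight = 4.
  m = 0011 → c = 1111000, weight = 4.
  m = 1011 → c = 1100111, weight = 5.
  m = 0111 → c = 0011011, weight = 4.
  m = 1111 → c = 0000100, weight = 1.
Tally weights:
  weight 0: 1 codewords.
  weight 1: 1 codewords.
  weight 2: 2 codewords.
  weight 3: 2 codewords.
  weight 4: 5 codewords.
  weight 5: 5 codewords.
Minimum distance d = smallest w > 0 with A_w > 0 = 1.
Sanity: Σ A_w = 16 = 2^4 = 16 ✓.


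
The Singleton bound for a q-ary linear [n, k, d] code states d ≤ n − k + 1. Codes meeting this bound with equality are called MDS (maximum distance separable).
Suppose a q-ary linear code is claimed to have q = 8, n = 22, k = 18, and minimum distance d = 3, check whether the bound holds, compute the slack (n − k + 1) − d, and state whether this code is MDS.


Singleton RHS = n − k + 1 = 5, slack = 2, bound satisfied, not MDS.

Singleton bound: d ≤ n − k + 1.
Here n = 22, k = 18, so n − k + 1 = 5.
Given d = 3, check d ≤ 5: YES.
Slack = (n − k + 1) − d = 2.
The code is NOT MDS (slack = 2 > 0).
Description: the claimed parameters are [22, 18, 3]_8; such a code would be non-MDS.


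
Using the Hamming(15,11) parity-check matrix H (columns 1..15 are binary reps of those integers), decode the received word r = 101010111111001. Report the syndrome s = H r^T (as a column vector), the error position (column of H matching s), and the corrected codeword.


s = (0, 0, 1, 1)^T, error position = 3, corrected codeword c = 100010111111001

Compute s = H r^T mod 2 one row at a time:
  s_1 = 1 + 1 + 1 + 1 + 1 + 0 + 0 + 1 = 6 ≡ 0 (mod 2).
  s_2 = 0 + 1 + 0 + 1 + 1 + 0 + 0 + 1 = 4 ≡ 0 (mod 2).
  s_3 = 0 + 1 + 0 + 1 + 1 + 1 + 0 + 1 = 5 ≡ 1 (mod 2).
  s_4 = 1 + 1 + 1 + 1 + 1 + 1 + 0 + 1 = 7 ≡ 1 (mod 2).
s = (0, 0, 1, 1)^T — this equals column 3 of H (binary 0011), so error is at position 3.
Correct: flip bit 3 of r = 101010111111001 to get c = 100010111111001.


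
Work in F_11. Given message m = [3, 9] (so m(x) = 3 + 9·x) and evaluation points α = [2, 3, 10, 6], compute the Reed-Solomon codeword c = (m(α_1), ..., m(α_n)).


c = [10, 8, 5, 2]

Message polynomial: m(x) = 3 + 9·x (mod 11).
For each evaluation point α_i, compute m(α_i) mod 11:
  α_1 = 2: Horner steps 9 → 10, so m(2) = 10.
  α_2 = 3: Horner steps 9 → 8, so m(3) = 8.
  α_3 = 10: Horner steps 9 → 5, so m(10) = 5.
  α_4 = 6: Horner steps 9 → 2, so m(6) = 2.
Codeword c = [10, 8, 5, 2] ∈ F_11^4.


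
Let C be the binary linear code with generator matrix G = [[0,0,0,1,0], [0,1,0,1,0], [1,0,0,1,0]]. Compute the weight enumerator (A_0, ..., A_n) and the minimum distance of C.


Weight distribution: A_0 = 1, A_1 = 3, A_2 = 3, A_3 = 1. Minimum distance d = 1.

Enumerate all 2^3 = 8 messages m ∈ F_2^3.
For each, compute codeword c = mG in F_2^5, then tally its weight.
  m = 000 → c = 00000, weight = 0.
  m = 100 → c = 00010, weight = 1.
  m = 010 → c = 01010, weight = 2.
  m = 110 → c = 01000, weight = 1.
  m = 001 → c = 10010, weight = 2.
  m = 101 → c = 10000, weight = 1.
  m = 011 → c = 11000, weight = 2.
  m = 111 → c = 11010, weight = 3.
Tally weights:
  weight 0: 1 codewords.
  weight 1: 3 codewords.
  weight 2: 3 codewords.
  weight 3: 1 codewords.
Minimum distance d = smallest w > 0 with A_w > 0 = 1.
Sanity: Σ A_w = 8 = 2^3 = 8 ✓.


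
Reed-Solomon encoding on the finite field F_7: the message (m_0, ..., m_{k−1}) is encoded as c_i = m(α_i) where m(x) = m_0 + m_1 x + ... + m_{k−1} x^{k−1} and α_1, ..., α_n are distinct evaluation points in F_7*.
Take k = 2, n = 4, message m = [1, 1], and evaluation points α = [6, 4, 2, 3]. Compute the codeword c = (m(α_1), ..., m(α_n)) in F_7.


c = [0, 5, 3, 4]

Message polynomial: m(x) = 1 + 1·x (mod 7).
For each evaluation point α_i, compute m(α_i) mod 7:
  α_1 = 6: Horner steps 1 → 0, so m(6) = 0.
  α_2 = 4: Horner steps 1 → 5, so m(4) = 5.
  α_3 = 2: Horner steps 1 → 3, so m(2) = 3.
  α_4 = 3: Horner steps 1 → 4, so m(3) = 4.
Codeword c = [0, 5, 3, 4] ∈ F_7^4.


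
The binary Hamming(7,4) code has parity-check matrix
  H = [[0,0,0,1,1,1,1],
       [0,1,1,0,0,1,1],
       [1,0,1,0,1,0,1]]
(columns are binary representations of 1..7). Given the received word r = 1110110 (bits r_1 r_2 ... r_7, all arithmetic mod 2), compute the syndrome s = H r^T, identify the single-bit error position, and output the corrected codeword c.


s = (0, 1, 1)^T, error position = 3, corrected codeword c = 1100110

Compute s = H r^T mod 2 one row at a time:
  s_1 = 0 + 1 + 1 + 0 = 2 ≡ 0 (mod 2).
  s_2 = 1 + 1 + 1 + 0 = 3 ≡ 1 (mod 2).
  s_3 = 1 + 1 + 1 + 0 = 3 ≡ 1 (mod 2).
s = (0, 1, 1)^T — this equals column 3 of H (binary 011), so error is at position 3.
Correct: flip bit 3 of r = 1110110 to get c = 1100110.


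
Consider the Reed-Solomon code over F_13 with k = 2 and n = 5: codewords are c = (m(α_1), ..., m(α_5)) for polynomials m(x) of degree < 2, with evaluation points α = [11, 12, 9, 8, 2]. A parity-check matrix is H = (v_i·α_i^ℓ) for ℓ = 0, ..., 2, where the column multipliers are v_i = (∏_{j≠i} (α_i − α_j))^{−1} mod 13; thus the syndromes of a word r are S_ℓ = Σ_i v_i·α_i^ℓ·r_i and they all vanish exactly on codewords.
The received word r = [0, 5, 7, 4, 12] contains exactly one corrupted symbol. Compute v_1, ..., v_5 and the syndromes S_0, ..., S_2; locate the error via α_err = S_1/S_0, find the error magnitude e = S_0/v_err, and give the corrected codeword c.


S = (5, 8, 5), error at position 2, error magnitude e = 2, c = [0, 3, 7, 4, 12].

Step 1: column multipliers v_i = (∏_{j≠i}(α_i − α_j))^{−1} mod 13.
  i = 1 (α = 11): (11−12)(11−9)(11−8)(11−2) = (−1)·2·3·9 = −54 ≡ 11, so v_1 = 11^{−1} = 6 (mod 13).
  i = 2 (α = 12): (12−11)(12−9)(12−8)(12−2) = 1·3·4·10 = 120 ≡ 3, so v_2 = 3^{−1} = 9 (mod 13).
  i = 3 (α = 9): (9−11)(9−12)(9−8)(9−2) = (−2)·(−3)·1·7 = 42 ≡ 3, so v_3 = 3^{−1} = 9 (mod 13).
  i = 4 (α = 8): (8−11)(8−12)(8−9)(8−2) = (−3)·(−4)·(−1)·6 = −72 ≡ 6, so v_4 = 6^{−1} = 11 (mod 13).
  i = 5 (α = 2): (2−11)(2−12)(2−9)(2−8) = (−9)·(−10)·(−7)·(−6) = 3780 ≡ 10, so v_5 = 10^{−1} = 4 (mod 13).
  v = [6, 9, 9, 11, 4].
Step 2: syndromes of r = [0, 5, 7, 4, 12] (all sums mod 13).
  S_0 = Σ v_i r_i = 6·0 + 9·5 + 9·7 + 11·4 + 4·12 = 200 ≡ 5.
  S_1 = Σ v_i α_i r_i = 6·11·0 + 9·12·5 + 9·9·7 + 11·8·4 + 4·2·12 = 1555 ≡ 8.
  α_i^2 mod 13 = [4, 1, 3, 12, 4].
  S_2 = Σ v_i α_i^2 r_i = 6·4·0 + 9·1·5 + 9·3·7 + 11·12·4 + 4·4·12 = 954 ≡ 5.
  S = (5, 8, 5) ≠ 0, so r is not a codeword (an error is present).
Step 3: locate the error. For a single error e at position i, S_ℓ = v_i·e·α_i^ℓ, so α_err = S_1/S_0.
  S_0^{−1} = 5^{−1} = 8 (mod 13), so α_err = 8·8 = 64 ≡ 12 = α_2. Error position i = 2.
  Consistency check: S_2/S_1 = 5·5 = 25 ≡ 12 = α_err ✓ (single-error assumption holds).
Step 4: error magnitude e = S_0/v_2 = S_0·∏_{j≠2}(α_2 − α_j) = 5·3 = 15 ≡ 2 (mod 13).
Step 5: correct position 2: c_2 = r_2 − e = 5 − 2 ≡ 3 (mod 13). Hence c = [0, 3, 7, 4, 12].
  Check: interpolating c through the α_i gives m(x) = 6 + 3·x (degree < 2) with m(α_i) = c_i for every i, so c is indeed a codeword.


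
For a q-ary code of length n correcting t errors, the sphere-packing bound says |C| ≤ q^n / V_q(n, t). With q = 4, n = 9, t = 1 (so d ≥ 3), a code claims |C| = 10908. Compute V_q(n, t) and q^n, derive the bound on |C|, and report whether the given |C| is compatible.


V_q(n, t) = 28, q^n = 262144, Hamming bound = 9362, |C| = 10908 > bound (violated).

Step 1: Compute V_q(n, t) = Σ_{j=0}^1 C(n, j) (q−1)^j.
  j = 0: C(9,0)·(3)^0 = 1·1 = 1.
  j = 1: C(9,1)·(3)^1 = 9·3 = 27.
  V_q(n, t) = 1 + 27 = 28.
Step 2: q^n = 4^9 = 262144.
Step 3: Hamming bound ⌊q^n / V_q(n,t)⌋ = ⌊262144/28⌋ = 9362.
Step 4: Compare |C| = 10908 to 9362: violated.
The claimed |C| lies above the Hamming bound, so no 4-ary code of length 9 with d ≥ 3 can have 10908 codewords.


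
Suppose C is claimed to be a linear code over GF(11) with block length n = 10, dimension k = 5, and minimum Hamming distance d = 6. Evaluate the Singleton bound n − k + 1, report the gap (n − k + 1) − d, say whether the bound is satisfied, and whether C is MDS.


Singleton RHS = n − k + 1 = 6, slack = 0, bound satisfied, MDS.

Singleton bound: d ≤ n − k + 1.
Here n = 10, k = 5, so n − k + 1 = 6.
Given d = 6, check d ≤ 6: YES.
Slack = (n − k + 1) − d = 0.
The code is MDS (slack = 0).
Description: the claimed parameters are [10, 5, 6]_11; such a code would be MDS (meets Singleton bound).


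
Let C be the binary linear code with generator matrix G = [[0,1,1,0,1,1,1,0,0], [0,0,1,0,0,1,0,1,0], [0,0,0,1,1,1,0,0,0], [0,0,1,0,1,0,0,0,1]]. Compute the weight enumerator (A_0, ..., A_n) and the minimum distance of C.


Weight distribution: A_0 = 1, A_3 = 4, A_4 = 6, A_5 = 4, A_8 = 1. Minimum distance d = 3.

Enumerate all 2^4 = 16 messages m ∈ F_2^4.
For each, compute codeword c = mG in F_2^9, then tally its weight.
  m = 0000 → c = 000000000, weight = 0.
  m = 1000 → c = 011011100, weight = 5.
  m = 0100 → c = 001001010, weight = 3.
  m = 1100 → c = 010010110, weight = 4.
  m = 0010 → c = 000111000, weight = 3.
  m = 1010 → c = 011100100, weight = 4.
  m = 0110 → c = 001110010, weight = 4.
  m = 1110 → c = 010101110, weight = 5.
  m = 0001 → c = 001010001, weight = 3.
  m = 1001 → c = 010001101, weight = 4.
  m = 0101 → c = 000011011, weight = 4.
  m = 1101 → c = 011000111, weight = 5.
  m = 0011 → c = 001101001, weight = 4.
  m = 1011 → c = 010110101, weight = 5.
  m = 0111 → c = 000100011, weight = 3.
  m = 1111 → c = 011111111, weight = 8.
Tally weights:
  weight 0: 1 codewords.
  weight 3: 4 codewords.
  weight 4: 6 codewords.
  weight 5: 4 codewords.
  weight 8: 1 codewords.
Minimum distance d = smallest w > 0 with A_w > 0 = 3.
Sanity: Σ A_w = 16 = 2^4 = 16 ✓.


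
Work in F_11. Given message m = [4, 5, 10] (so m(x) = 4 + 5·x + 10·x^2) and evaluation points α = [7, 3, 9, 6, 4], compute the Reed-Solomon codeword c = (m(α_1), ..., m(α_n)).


c = [1, 10, 1, 9, 8]

Message polynomial: m(x) = 4 + 5·x + 10·x^2 (mod 11).
For each evaluation point α_i, compute m(α_i) mod 11:
  α_1 = 7: Horner steps 10 → 9 → 1, so m(7) = 1.
  α_2 = 3: Horner steps 10 → 2 → 10, so m(3) = 10.
  α_3 = 9: Horner steps 10 → 7 → 1, so m(9) = 1.
  α_4 = 6: Horner steps 10 → 10 → 9, so m(6) = 9.
  α_5 = 4: Horner steps 10 → 1 → 8, so m(4) = 8.
Codeword c = [1, 10, 1, 9, 8] ∈ F_11^5.


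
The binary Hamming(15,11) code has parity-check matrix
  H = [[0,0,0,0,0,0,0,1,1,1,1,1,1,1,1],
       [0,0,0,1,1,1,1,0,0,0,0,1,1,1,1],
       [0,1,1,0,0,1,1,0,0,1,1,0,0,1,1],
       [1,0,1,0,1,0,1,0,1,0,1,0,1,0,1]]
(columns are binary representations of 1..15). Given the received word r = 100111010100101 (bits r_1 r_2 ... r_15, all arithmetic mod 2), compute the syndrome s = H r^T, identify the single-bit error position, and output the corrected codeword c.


s = (0, 1, 1, 0)^T, error position = 6, corrected codeword c = 100110010100101

Compute s = H r^T mod 2 one row at a time:
  s_1 = 1 + 0 + 1 + 0 + 0 + 1 + 0 + 1 = 4 ≡ 0 (mod 2).
  s_2 = 1 + 1 + 1 + 0 + 0 + 1 + 0 + 1 = 5 ≡ 1 (mod 2).
  s_3 = 0 + 0 + 1 + 0 + 1 + 0 + 0 + 1 = 3 ≡ 1 (mod 2).
  s_4 = 1 + 0 + 1 + 0 + 0 + 0 + 1 + 1 = 4 ≡ 0 (mod 2).
s = (0, 1, 1, 0)^T — this equals column 6 of H (binary 0110), so error is at position 6.
Correct: flip bit 6 of r = 100111010100101 to get c = 100110010100101.


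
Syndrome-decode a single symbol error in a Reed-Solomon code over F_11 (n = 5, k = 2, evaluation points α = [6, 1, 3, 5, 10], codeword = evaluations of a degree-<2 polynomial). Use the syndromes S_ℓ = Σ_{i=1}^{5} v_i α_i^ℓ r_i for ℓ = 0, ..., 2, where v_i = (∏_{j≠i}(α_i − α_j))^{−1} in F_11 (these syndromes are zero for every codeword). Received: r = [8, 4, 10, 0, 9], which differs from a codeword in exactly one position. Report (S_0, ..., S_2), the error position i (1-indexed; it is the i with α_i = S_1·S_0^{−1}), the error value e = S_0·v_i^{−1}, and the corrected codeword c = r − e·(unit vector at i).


S = (4, 9, 1), error at position 4, error magnitude e = 6, c = [8, 4, 10, 5, 9].

Step 1: column multipliers v_i = (∏_{j≠i}(α_i − α_j))^{−1} mod 11.
  i = 1 (α = 6): (6−1)(6−3)(6−5)(6−10) = 5·3·1·(−4) = −60 ≡ 6, so v_1 = 6^{−1} = 2 (mod 11).
  i = 2 (α = 1): (1−6)(1−3)(1−5)(1−10) = (−5)·(−2)·(−4)·(−9) = 360 ≡ 8, so v_2 = 8^{−1} = 7 (mod 11).
  i = 3 (α = 3): (3−6)(3−1)(3−5)(3−10) = (−3)·2·(−2)·(−7) = −84 ≡ 4, so v_3 = 4^{−1} = 3 (mod 11).
  i = 4 (α = 5): (5−6)(5−1)(5−3)(5−10) = (−1)·4·2·(−5) = 40 ≡ 7, so v_4 = 7^{−1} = 8 (mod 11).
  i = 5 (α = 10): (10−6)(10−1)(10−3)(10−5) = 4·9·7·5 = 1260 ≡ 6, so v_5 = 6^{−1} = 2 (mod 11).
  v = [2, 7, 3, 8, 2].
Step 2: syndromes of r = [8, 4, 10, 0, 9] (all sums mod 11).
  S_0 = Σ v_i r_i = 2·8 + 7·4 + 3·10 + 8·0 + 2·9 = 92 ≡ 4.
  S_1 = Σ v_i α_i r_i = 2·6·8 + 7·1·4 + 3·3·10 + 8·5·0 + 2·10·9 = 394 ≡ 9.
  α_i^2 mod 11 = [3, 1, 9, 3, 1].
  S_2 = Σ v_i α_i^2 r_i = 2·3·8 + 7·1·4 + 3·9·10 + 8·3·0 + 2·1·9 = 364 ≡ 1.
  S = (4, 9, 1) ≠ 0, so r is not a codeword (an error is present).
Step 3: locate the error. For a single error e at position i, S_ℓ = v_i·e·α_i^ℓ, so α_err = S_1/S_0.
  S_0^{−1} = 4^{−1} = 3 (mod 11), so α_err = 9·3 = 27 ≡ 5 = α_4. Error position i = 4.
  Consistency check: S_2/S_1 = 1·5 = 5 ≡ 5 = α_err ✓ (single-error assumption holds).
Step 4: error magnitude e = S_0/v_4 = S_0·∏_{j≠4}(α_4 − α_j) = 4·7 = 28 ≡ 6 (mod 11).
Step 5: correct position 4: c_4 = r_4 − e = 0 − 6 ≡ 5 (mod 11). Hence c = [8, 4, 10, 5, 9].
  Check: interpolating c through the α_i gives m(x) = 1 + 3·x (degree < 2) with m(α_i) = c_i for every i, so c is indeed a codeword.


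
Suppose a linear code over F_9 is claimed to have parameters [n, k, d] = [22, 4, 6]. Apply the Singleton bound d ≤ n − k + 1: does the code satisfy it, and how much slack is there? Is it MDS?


Singleton RHS = n − k + 1 = 19, slack = 13, bound satisfied, not MDS.

Singleton bound: d ≤ n − k + 1.
Here n = 22, k = 4, so n − k + 1 = 19.
Given d = 6, check d ≤ 19: YES.
Slack = (n − k + 1) − d = 13.
The code is NOT MDS (slack = 13 > 0).
Description: the claimed parameters are [22, 4, 6]_9; such a code would be non-MDS.


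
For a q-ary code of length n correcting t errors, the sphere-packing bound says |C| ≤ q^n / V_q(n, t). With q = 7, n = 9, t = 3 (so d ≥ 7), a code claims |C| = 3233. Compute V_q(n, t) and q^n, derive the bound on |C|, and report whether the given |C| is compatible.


V_q(n, t) = 19495, q^n = 40353607, Hamming bound = 2069, |C| = 3233 > bound (violated).

Step 1: Compute V_q(n, t) = Σ_{j=0}^3 C(n, j) (q−1)^j.
  j = 0: C(9,0)·(6)^0 = 1·1 = 1.
  j = 1: C(9,1)·(6)^1 = 9·6 = 54.
  j = 2: C(9,2)·(6)^2 = 36·36 = 1296.
  j = 3: C(9,3)·(6)^3 = 84·216 = 18144.
  V_q(n, t) = 1 + 54 + 1296 + 18144 = 19495.
Step 2: q^n = 7^9 = 40353607.
Step 3: Hamming bound ⌊q^n / V_q(n,t)⌋ = ⌊40353607/19495⌋ = 2069.
Step 4: Compare |C| = 3233 to 2069: violated.
The claimed |C| lies above the Hamming bound, so no 7-ary code of length 9 with d ≥ 7 can have 3233 codewords.


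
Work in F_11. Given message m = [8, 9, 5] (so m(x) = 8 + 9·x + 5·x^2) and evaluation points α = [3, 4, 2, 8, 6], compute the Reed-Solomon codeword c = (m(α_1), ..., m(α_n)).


c = [3, 3, 2, 4, 0]

Message polynomial: m(x) = 8 + 9·x + 5·x^2 (mod 11).
For each evaluation point α_i, compute m(α_i) mod 11:
  α_1 = 3: Horner steps 5 → 2 → 3, so m(3) = 3.
  α_2 = 4: Horner steps 5 → 7 → 3, so m(4) = 3.
  α_3 = 2: Horner steps 5 → 8 → 2, so m(2) = 2.
  α_4 = 8: Horner steps 5 → 5 → 4, so m(8) = 4.
  α_5 = 6: Horner steps 5 → 6 → 0, so m(6) = 0.
Codeword c = [3, 3, 2, 4, 0] ∈ F_11^5.


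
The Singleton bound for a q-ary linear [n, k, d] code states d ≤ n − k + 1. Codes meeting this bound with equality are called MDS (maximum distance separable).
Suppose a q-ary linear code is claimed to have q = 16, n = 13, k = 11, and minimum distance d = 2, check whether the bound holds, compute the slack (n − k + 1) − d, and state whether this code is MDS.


Singleton RHS = n − k + 1 = 3, slack = 1, bound satisfied, not MDS.

Singleton bound: d ≤ n − k + 1.
Here n = 13, k = 11, so n − k + 1 = 3.
Given d = 2, check d ≤ 3: YES.
Slack = (n − k + 1) − d = 1.
The code is NOT MDS (slack = 1 > 0).
Description: the claimed parameters are [13, 11, 2]_16; such a code would be non-MDS.


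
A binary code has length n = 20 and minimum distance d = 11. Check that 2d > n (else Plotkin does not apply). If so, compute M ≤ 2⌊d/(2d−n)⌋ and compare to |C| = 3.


Plotkin bound M ≤ 10; given |C| = 3 ≤ bound (satisfied).

Check applicability: 2d = 22, n = 20.
2d − n = 2 > 0, so Plotkin applies.
Compute d/(2d−n) = 11/2 ≈ 5.5000.
⌊d/(2d−n)⌋ = 5.
Plotkin bound: M ≤ 2·5 = 10.
Given |C| = 3, check: satisfied.
This |C| is below the Plotkin bound.


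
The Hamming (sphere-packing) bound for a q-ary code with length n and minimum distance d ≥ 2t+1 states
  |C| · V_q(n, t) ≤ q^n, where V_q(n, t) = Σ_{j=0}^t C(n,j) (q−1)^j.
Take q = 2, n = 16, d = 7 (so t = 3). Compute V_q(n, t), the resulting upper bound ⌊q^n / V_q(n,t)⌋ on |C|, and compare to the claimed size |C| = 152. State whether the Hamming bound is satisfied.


V_q(n, t) = 697, q^n = 65536, Hamming bound = 94, |C| = 152 > bound (violated).

Step 1: Compute V_q(n, t) = Σ_{j=0}^3 C(n, j) (q−1)^j.
  j = 0: C(16,0)·(1)^0 = 1·1 = 1.
  j = 1: C(16,1)·(1)^1 = 16·1 = 16.
  j = 2: C(16,2)·(1)^2 = 120·1 = 120.
  j = 3: C(16,3)·(1)^3 = 560·1 = 560.
  V_q(n, t) = 1 + 16 + 120 + 560 = 697.
Step 2: q^n = 2^16 = 65536.
Step 3: Hamming bound ⌊q^n / V_q(n,t)⌋ = ⌊65536/697⌋ = 94.
Step 4: Compare |C| = 152 to 94: violated.
The claimed |C| lies above the Hamming bound, so no 2-ary code of length 16 with d ≥ 7 can have 152 codewords.


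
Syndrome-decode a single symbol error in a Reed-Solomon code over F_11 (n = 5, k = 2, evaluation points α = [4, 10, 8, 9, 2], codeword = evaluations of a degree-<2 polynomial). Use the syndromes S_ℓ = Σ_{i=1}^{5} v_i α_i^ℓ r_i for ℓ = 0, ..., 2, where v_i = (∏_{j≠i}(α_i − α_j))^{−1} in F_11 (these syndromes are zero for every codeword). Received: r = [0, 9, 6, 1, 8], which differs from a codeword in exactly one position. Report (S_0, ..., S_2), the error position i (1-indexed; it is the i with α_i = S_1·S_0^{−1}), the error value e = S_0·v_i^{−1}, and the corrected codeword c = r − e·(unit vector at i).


S = (6, 10, 2), error at position 4, error magnitude e = 10, c = [0, 9, 6, 2, 8].

Step 1: column multipliers v_i = (∏_{j≠i}(α_i − α_j))^{−1} mod 11.
  i = 1 (α = 4): (4−10)(4−8)(4−9)(4−2) = (−6)·(−4)·(−5)·2 = −240 ≡ 2, so v_1 = 2^{−1} = 6 (mod 11).
  i = 2 (α = 10): (10−4)(10−8)(10−9)(10−2) = 6·2·1·8 = 96 ≡ 8, so v_2 = 8^{−1} = 7 (mod 11).
  i = 3 (α = 8): (8−4)(8−10)(8−9)(8−2) = 4·(−2)·(−1)·6 = 48 ≡ 4, so v_3 = 4^{−1} = 3 (mod 11).
  i = 4 (α = 9): (9−4)(9−10)(9−8)(9−2) = 5·(−1)·1·7 = −35 ≡ 9, so v_4 = 9^{−1} = 5 (mod 11).
  i = 5 (α = 2): (2−4)(2−10)(2−8)(2−9) = (−2)·(−8)·(−6)·(−7) = 672 ≡ 1, so v_5 = 1^{−1} = 1 (mod 11).
  v = [6, 7, 3, 5, 1].
Step 2: syndromes of r = [0, 9, 6, 1, 8] (all sums mod 11).
  S_0 = Σ v_i r_i = 6·0 + 7·9 + 3·6 + 5·1 + 1·8 = 94 ≡ 6.
  S_1 = Σ v_i α_i r_i = 6·4·0 + 7·10·9 + 3·8·6 + 5·9·1 + 1·2·8 = 835 ≡ 10.
  α_i^2 mod 11 = [5, 1, 9, 4, 4].
  S_2 = Σ v_i α_i^2 r_i = 6·5·0 + 7·1·9 + 3·9·6 + 5·4·1 + 1·4·8 = 277 ≡ 2.
  S = (6, 10, 2) ≠ 0, so r is not a codeword (an error is present).
Step 3: locate the error. For a single error e at position i, S_ℓ = v_i·e·α_i^ℓ, so α_err = S_1/S_0.
  S_0^{−1} = 6^{−1} = 2 (mod 11), so α_err = 10·2 = 20 ≡ 9 = α_4. Error position i = 4.
  Consistency check: S_2/S_1 = 2·10 = 20 ≡ 9 = α_err ✓ (single-error assumption holds).
Step 4: error magnitude e = S_0/v_4 = S_0·∏_{j≠4}(α_4 − α_j) = 6·9 = 54 ≡ 10 (mod 11).
Step 5: correct position 4: c_4 = r_4 − e = 1 − 10 ≡ 2 (mod 11). Hence c = [0, 9, 6, 2, 8].
  Check: interpolating c through the α_i gives m(x) = 5 + 7·x (degree < 2) with m(α_i) = c_i for every i, so c is indeed a codeword.


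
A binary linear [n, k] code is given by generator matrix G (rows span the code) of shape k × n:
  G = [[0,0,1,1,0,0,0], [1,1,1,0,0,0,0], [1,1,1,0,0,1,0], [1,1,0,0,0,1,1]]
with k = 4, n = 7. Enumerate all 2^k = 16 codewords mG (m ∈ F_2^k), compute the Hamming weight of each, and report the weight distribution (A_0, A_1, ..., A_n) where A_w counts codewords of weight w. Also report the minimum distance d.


Weight distribution: A_0 = 1, A_1 = 1, A_2 = 3, A_3 = 6, A_4 = 3, A_5 = 1, A_6 = 1. Minimum distance d = 1.

Enumerate all 2^4 = 16 messages m ∈ F_2^4.
For each, compute codeword c = mG in F_2^7, then tally its weight.
  m = 0000 → c = 0000000, weight = 0.
  m = 1000 → c = 0011000, weight = 2.
  m = 0100 → c = 1110000, weight = 3.
  m = 1100 → c = 1101000, weight = 3.
  m = 0010 → c = 1110010, weight = 4.
  m = 1010 → c = 1101010, weight = 4.
  m = 0110 → c = 0000010, weight = 1.
  m = 1110 → c = 0011010, weight = 3.
  m = 0001 → c = 1100011, weight = 4.
  m = 1001 → c = 1111011, weight = 6.
  m = 0101 → c = 0010011, weight = 3.
  m = 1101 → c = 0001011, weight = 3.
  m = 0011 → c = 0010001, weight = 2.
  m = 1011 → c = 0001001, weight = 2.
  m = 0111 → c = 1100001, weight = 3.
  m = 1111 → c = 1111001, weight = 5.
Tally weights:
  weight 0: 1 codewords.
  weight 1: 1 codewords.
  weight 2: 3 codewords.
  weight 3: 6 codewords.
  weight 4: 3 codewords.
  weight 5: 1 codewords.
  weight 6: 1 codewords.
Minimum distance d = smallest w > 0 with A_w > 0 = 1.
Sanity: Σ A_w = 16 = 2^4 = 16 ✓.


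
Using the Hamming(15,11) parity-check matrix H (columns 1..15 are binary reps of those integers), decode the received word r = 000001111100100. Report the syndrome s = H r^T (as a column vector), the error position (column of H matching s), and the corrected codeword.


s = (0, 1, 1, 1)^T, error position = 7, corrected codeword c = 000001011100100

Compute s = H r^T mod 2 one row at a time:
  s_1 = 1 + 1 + 1 + 0 + 0 + 1 + 0 + 0 = 4 ≡ 0 (mod 2).
  s_2 = 0 + 0 + 1 + 1 + 0 + 1 + 0 + 0 = 3 ≡ 1 (mod 2).
  s_3 = 0 + 0 + 1 + 1 + 1 + 0 + 0 + 0 = 3 ≡ 1 (mod 2).
  s_4 = 0 + 0 + 0 + 1 + 1 + 0 + 1 + 0 = 3 ≡ 1 (mod 2).
s = (0, 1, 1, 1)^T — this equals column 7 of H (binary 0111), so error is at position 7.
Correct: flip bit 7 of r = 000001111100100 to get c = 000001011100100.


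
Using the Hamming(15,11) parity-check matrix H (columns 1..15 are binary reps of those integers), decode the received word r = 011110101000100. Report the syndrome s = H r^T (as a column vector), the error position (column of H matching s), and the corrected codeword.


s = (0, 0, 1, 1)^T, error position = 3, corrected codeword c = 010110101000100

Compute s = H r^T mod 2 one row at a time:
  s_1 = 0 + 1 + 0 + 0 + 0 + 1 + 0 + 0 = 2 ≡ 0 (mod 2).
  s_2 = 1 + 1 + 0 + 1 + 0 + 1 + 0 + 0 = 4 ≡ 0 (mod 2).
  s_3 = 1 + 1 + 0 + 1 + 0 + 0 + 0 + 0 = 3 ≡ 1 (mod 2).
  s_4 = 0 + 1 + 1 + 1 + 1 + 0 + 1 + 0 = 5 ≡ 1 (mod 2).
s = (0, 0, 1, 1)^T — this equals column 3 of H (binary 0011), so error is at position 3.
Correct: flip bit 3 of r = 011110101000100 to get c = 010110101000100.


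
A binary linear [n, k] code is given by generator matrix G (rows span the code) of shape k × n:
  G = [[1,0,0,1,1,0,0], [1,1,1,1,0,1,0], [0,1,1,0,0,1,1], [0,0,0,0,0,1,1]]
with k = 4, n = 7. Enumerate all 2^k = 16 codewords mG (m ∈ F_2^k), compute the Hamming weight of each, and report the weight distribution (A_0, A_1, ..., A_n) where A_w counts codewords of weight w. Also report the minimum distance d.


Weight distribution: A_0 = 1, A_2 = 4, A_3 = 3, A_4 = 3, A_5 = 4, A_7 = 1. Minimum distance d = 2.

Enumerate all 2^4 = 16 messages m ∈ F_2^4.
For each, compute codeword c = mG in F_2^7, then tally its weight.
  m = 0000 → c = 0000000, weight = 0.
  m = 1000 → c = 1001100, weight = 3.
  m = 0100 → c = 1111010, weight = 5.
  m = 1100 → c = 0110110, weight = 4.
  m = 0010 → c = 0110011, weight = 4.
  m = 1010 → c = 1111111, weight = 7.
  m = 0110 → c = 1001001, weight = 3.
  m = 1110 → c = 0000101, weight = 2.
  m = 0001 → c = 0000011, weight = 2.
  m = 1001 → c = 1001111, weight = 5.
  m = 0101 → c = 1111001, weight = 5.
  m = 1101 → c = 0110101, weight = 4.
  m = 0011 → c = 0110000, weight = 2.
  m = 1011 → c = 1111100, weight = 5.
  m = 0111 → c = 1001010, weight = 3.
  m = 1111 → c = 0000110, weight = 2.
Tally weights:
  weight 0: 1 codewords.
  weight 2: 4 codewords.
  weight 3: 3 codewords.
  weight 4: 3 codewords.
  weight 5: 4 codewords.
  weight 7: 1 codewords.
Minimum distance d = smallest w > 0 with A_w > 0 = 2.
Sanity: Σ A_w = 16 = 2^4 = 16 ✓.


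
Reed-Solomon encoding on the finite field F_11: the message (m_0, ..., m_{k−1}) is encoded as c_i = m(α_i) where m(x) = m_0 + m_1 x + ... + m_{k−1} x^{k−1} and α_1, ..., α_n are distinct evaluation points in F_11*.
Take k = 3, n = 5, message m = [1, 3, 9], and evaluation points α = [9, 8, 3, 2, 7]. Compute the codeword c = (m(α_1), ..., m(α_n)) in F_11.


c = [9, 7, 3, 10, 1]

Message polynomial: m(x) = 1 + 3·x + 9·x^2 (mod 11).
For each evaluation point α_i, compute m(α_i) mod 11:
  α_1 = 9: Horner steps 9 → 7 → 9, so m(9) = 9.
  α_2 = 8: Horner steps 9 → 9 → 7, so m(8) = 7.
  α_3 = 3: Horner steps 9 → 8 → 3, so m(3) = 3.
  α_4 = 2: Horner steps 9 → 10 → 10, so m(2) = 10.
  α_5 = 7: Horner steps 9 → 0 → 1, so m(7) = 1.
Codeword c = [9, 7, 3, 10, 1] ∈ F_11^5.


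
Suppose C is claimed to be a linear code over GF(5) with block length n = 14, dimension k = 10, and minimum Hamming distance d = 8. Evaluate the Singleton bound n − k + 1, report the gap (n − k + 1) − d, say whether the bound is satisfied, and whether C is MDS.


Singleton RHS = n − k + 1 = 5, slack = -3, bound violated (no such code; not MDS).

Singleton bound: d ≤ n − k + 1.
Here n = 14, k = 10, so n − k + 1 = 5.
Given d = 8, check d ≤ 5: NO.
Slack = (n − k + 1) − d = -3.
The slack is negative: d = 8 exceeds n − k + 1 = 5 by 3, so the Singleton bound is violated and no linear [14, 10, 8]_5 code can exist. In particular it is not MDS (MDS requires d = n − k + 1 exactly).
Description: the claimed parameters are [14, 10, 8]_5; such a code would be impossible (violates the Singleton bound).


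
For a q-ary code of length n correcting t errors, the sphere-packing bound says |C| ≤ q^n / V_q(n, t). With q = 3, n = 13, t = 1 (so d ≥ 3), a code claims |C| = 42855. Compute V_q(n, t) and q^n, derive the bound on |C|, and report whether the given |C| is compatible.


V_q(n, t) = 27, q^n = 1594323, Hamming bound = 59049, |C| = 42855 ≤ bound (satisfied).

Step 1: Compute V_q(n, t) = Σ_{j=0}^1 C(n, j) (q−1)^j.
  j = 0: C(13,0)·(2)^0 = 1·1 = 1.
  j = 1: C(13,1)·(2)^1 = 13·2 = 26.
  V_q(n, t) = 1 + 26 = 27.
Step 2: q^n = 3^13 = 1594323.
Step 3: Hamming bound ⌊q^n / V_q(n,t)⌋ = ⌊1594323/27⌋ = 59049.
Step 4: Compare |C| = 42855 to 59049: satisfied.
The claimed |C| lies below the Hamming bound.


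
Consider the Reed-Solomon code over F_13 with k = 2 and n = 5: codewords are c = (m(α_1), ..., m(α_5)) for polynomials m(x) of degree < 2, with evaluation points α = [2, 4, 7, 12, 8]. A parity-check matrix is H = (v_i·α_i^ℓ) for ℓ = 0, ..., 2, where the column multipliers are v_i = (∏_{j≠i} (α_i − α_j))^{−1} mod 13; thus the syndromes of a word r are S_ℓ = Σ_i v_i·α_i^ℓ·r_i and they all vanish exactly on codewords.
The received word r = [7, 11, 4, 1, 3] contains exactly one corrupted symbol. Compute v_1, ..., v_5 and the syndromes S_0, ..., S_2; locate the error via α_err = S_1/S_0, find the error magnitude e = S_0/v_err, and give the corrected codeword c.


S = (11, 10, 2), error at position 5, error magnitude e = 10, c = [7, 11, 4, 1, 6].

Step 1: column multipliers v_i = (∏_{j≠i}(α_i − α_j))^{−1} mod 13.
  i = 1 (α = 2): (2−4)(2−7)(2−12)(2−8) = (−2)·(−5)·(−10)·(−6) = 600 ≡ 2, so v_1 = 2^{−1} = 7 (mod 13).
  i = 2 (α = 4): (4−2)(4−7)(4−12)(4−8) = 2·(−3)·(−8)·(−4) = −192 ≡ 3, so v_2 = 3^{−1} = 9 (mod 13).
  i = 3 (α = 7): (7−2)(7−4)(7−12)(7−8) = 5·3·(−5)·(−1) = 75 ≡ 10, so v_3 = 10^{−1} = 4 (mod 13).
  i = 4 (α = 12): (12−2)(12−4)(12−7)(12−8) = 10·8·5·4 = 1600 ≡ 1, so v_4 = 1^{−1} = 1 (mod 13).
  i = 5 (α = 8): (8−2)(8−4)(8−7)(8−12) = 6·4·1·(−4) = −96 ≡ 8, so v_5 = 8^{−1} = 5 (mod 13).
  v = [7, 9, 4, 1, 5].
Step 2: syndromes of r = [7, 11, 4, 1, 3] (all sums mod 13).
  S_0 = Σ v_i r_i = 7·7 + 9·11 + 4·4 + 1·1 + 5·3 = 180 ≡ 11.
  S_1 = Σ v_i α_i r_i = 7·2·7 + 9·4·11 + 4·7·4 + 1·12·1 + 5·8·3 = 738 ≡ 10.
  α_i^2 mod 13 = [4, 3, 10, 1, 12].
  S_2 = Σ v_i α_i^2 r_i = 7·4·7 + 9·3·11 + 4·10·4 + 1·1·1 + 5·12·3 = 834 ≡ 2.
  S = (11, 10, 2) ≠ 0, so r is not a codeword (an error is present).
Step 3: locate the error. For a single error e at position i, S_ℓ = v_i·e·α_i^ℓ, so α_err = S_1/S_0.
  S_0^{−1} = 11^{−1} = 6 (mod 13), so α_err = 10·6 = 60 ≡ 8 = α_5. Error position i = 5.
  Consistency check: S_2/S_1 = 2·4 = 8 ≡ 8 = α_err ✓ (single-error assumption holds).
Step 4: error magnitude e = S_0/v_5 = S_0·∏_{j≠5}(α_5 − α_j) = 11·8 = 88 ≡ 10 (mod 13).
Step 5: correct position 5: c_5 = r_5 − e = 3 − 10 ≡ 6 (mod 13). Hence c = [7, 11, 4, 1, 6].
  Check: interpolating c through the α_i gives m(x) = 3 + 2·x (degree < 2) with m(α_i) = c_i for every i, so c is indeed a codeword.


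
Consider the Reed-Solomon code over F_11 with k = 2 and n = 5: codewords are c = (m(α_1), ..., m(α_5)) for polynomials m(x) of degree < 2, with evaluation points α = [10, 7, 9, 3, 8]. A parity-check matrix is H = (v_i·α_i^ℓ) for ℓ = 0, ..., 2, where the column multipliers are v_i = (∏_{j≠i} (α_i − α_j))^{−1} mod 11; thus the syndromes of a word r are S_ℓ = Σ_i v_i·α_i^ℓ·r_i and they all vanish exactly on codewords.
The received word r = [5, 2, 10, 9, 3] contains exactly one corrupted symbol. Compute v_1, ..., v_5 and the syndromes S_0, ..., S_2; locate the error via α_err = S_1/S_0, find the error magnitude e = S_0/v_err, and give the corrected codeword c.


S = (5, 1, 9), error at position 3, error magnitude e = 6, c = [5, 2, 4, 9, 3].

Step 1: column multipliers v_i = (∏_{j≠i}(α_i − α_j))^{−1} mod 11.
  i = 1 (α = 10): (10−7)(10−9)(10−3)(10−8) = 3·1·7·2 = 42 ≡ 9, so v_1 = 9^{−1} = 5 (mod 11).
  i = 2 (α = 7): (7−10)(7−9)(7−3)(7−8) = (−3)·(−2)·4·(−1) = −24 ≡ 9, so v_2 = 9^{−1} = 5 (mod 11).
  i = 3 (α = 9): (9−10)(9−7)(9−3)(9−8) = (−1)·2·6·1 = −12 ≡ 10, so v_3 = 10^{−1} = 10 (mod 11).
  i = 4 (α = 3): (3−10)(3−7)(3−9)(3−8) = (−7)·(−4)·(−6)·(−5) = 840 ≡ 4, so v_4 = 4^{−1} = 3 (mod 11).
  i = 5 (α = 8): (8−10)(8−7)(8−9)(8−3) = (−2)·1·(−1)·5 = 10 ≡ 10, so v_5 = 10^{−1} = 10 (mod 11).
  v = [5, 5, 10, 3, 10].
Step 2: syndromes of r = [5, 2, 10, 9, 3] (all sums mod 11).
  S_0 = Σ v_i r_i = 5·5 + 5·2 + 10·10 + 3·9 + 10·3 = 192 ≡ 5.
  S_1 = Σ v_i α_i r_i = 5·10·5 + 5·7·2 + 10·9·10 + 3·3·9 + 10·8·3 = 1541 ≡ 1.
  α_i^2 mod 11 = [1, 5, 4, 9, 9].
  S_2 = Σ v_i α_i^2 r_i = 5·1·5 + 5·5·2 + 10·4·10 + 3·9·9 + 10·9·3 = 988 ≡ 9.
  S = (5, 1, 9) ≠ 0, so r is not a codeword (an error is present).
Step 3: locate the error. For a single error e at position i, S_ℓ = v_i·e·α_i^ℓ, so α_err = S_1/S_0.
  S_0^{−1} = 5^{−1} = 9 (mod 11), so α_err = 1·9 = 9 ≡ 9 = α_3. Error position i = 3.
  Consistency check: S_2/S_1 = 9·1 = 9 ≡ 9 = α_err ✓ (single-error assumption holds).
Step 4: error magnitude e = S_0/v_3 = S_0·∏_{j≠3}(α_3 − α_j) = 5·10 = 50 ≡ 6 (mod 11).
Step 5: correct position 3: c_3 = r_3 − e = 10 − 6 ≡ 4 (mod 11). Hence c = [5, 2, 4, 9, 3].
  Check: interpolating c through the α_i gives m(x) = 6 + 1·x (degree < 2) with m(α_i) = c_i for every i, so c is indeed a codeword.


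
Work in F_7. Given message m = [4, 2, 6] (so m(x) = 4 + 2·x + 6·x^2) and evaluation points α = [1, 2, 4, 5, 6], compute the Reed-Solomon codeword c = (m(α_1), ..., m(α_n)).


c = [5, 4, 3, 3, 1]

Message polynomial: m(x) = 4 + 2·x + 6·x^2 (mod 7).
For each evaluation point α_i, compute m(α_i) mod 7:
  α_1 = 1: Horner steps 6 → 1 → 5, so m(1) = 5.
  α_2 = 2: Horner steps 6 → 0 → 4, so m(2) = 4.
  α_3 = 4: Horner steps 6 → 5 → 3, so m(4) = 3.
  α_4 = 5: Horner steps 6 → 4 → 3, so m(5) = 3.
  α_5 = 6: Horner steps 6 → 3 → 1, so m(6) = 1.
Codeword c = [5, 4, 3, 3, 1] ∈ F_7^5.


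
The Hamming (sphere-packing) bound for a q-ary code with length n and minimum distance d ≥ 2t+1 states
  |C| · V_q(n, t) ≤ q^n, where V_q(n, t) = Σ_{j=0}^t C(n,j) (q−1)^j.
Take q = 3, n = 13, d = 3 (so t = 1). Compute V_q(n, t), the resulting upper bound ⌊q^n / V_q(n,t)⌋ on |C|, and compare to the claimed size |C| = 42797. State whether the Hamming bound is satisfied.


V_q(n, t) = 27, q^n = 1594323, Hamming bound = 59049, |C| = 42797 ≤ bound (satisfied).

Step 1: Compute V_q(n, t) = Σ_{j=0}^1 C(n, j) (q−1)^j.
  j = 0: C(13,0)·(2)^0 = 1·1 = 1.
  j = 1: C(13,1)·(2)^1 = 13·2 = 26.
  V_q(n, t) = 1 + 26 = 27.
Step 2: q^n = 3^13 = 1594323.
Step 3: Hamming bound ⌊q^n / V_q(n,t)⌋ = ⌊1594323/27⌋ = 59049.
Step 4: Compare |C| = 42797 to 59049: satisfied.
The claimed |C| lies below the Hamming bound.


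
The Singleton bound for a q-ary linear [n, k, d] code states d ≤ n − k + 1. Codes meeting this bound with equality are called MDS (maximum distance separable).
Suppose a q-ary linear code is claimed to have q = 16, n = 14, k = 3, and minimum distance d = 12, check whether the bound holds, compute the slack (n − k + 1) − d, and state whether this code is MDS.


Singleton RHS = n − k + 1 = 12, slack = 0, bound satisfied, MDS.

Singleton bound: d ≤ n − k + 1.
Here n = 14, k = 3, so n − k + 1 = 12.
Given d = 12, check d ≤ 12: YES.
Slack = (n − k + 1) − d = 0.
The code is MDS (slack = 0).
Description: the claimed parameters are [14, 3, 12]_16; such a code would be MDS (meets Singleton bound).


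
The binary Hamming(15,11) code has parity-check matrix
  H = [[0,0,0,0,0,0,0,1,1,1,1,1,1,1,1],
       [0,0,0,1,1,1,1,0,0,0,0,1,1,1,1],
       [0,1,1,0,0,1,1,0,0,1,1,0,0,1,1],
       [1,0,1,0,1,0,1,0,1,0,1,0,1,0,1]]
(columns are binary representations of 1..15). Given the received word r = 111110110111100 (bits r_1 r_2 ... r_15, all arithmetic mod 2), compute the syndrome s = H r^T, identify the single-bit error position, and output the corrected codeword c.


s = (1, 1, 1, 0)^T, error position = 14, corrected codeword c = 111110110111110

Compute s = H r^T mod 2 one row at a time:
  s_1 = 1 + 0 + 1 + 1 + 1 + 1 + 0 + 0 = 5 ≡ 1 (mod 2).
  s_2 = 1 + 1 + 0 + 1 + 1 + 1 + 0 + 0 = 5 ≡ 1 (mod 2).
  s_3 = 1 + 1 + 0 + 1 + 1 + 1 + 0 + 0 = 5 ≡ 1 (mod 2).
  s_4 = 1 + 1 + 1 + 1 + 0 + 1 + 1 + 0 = 6 ≡ 0 (mod 2).
s = (1, 1, 1, 0)^T — this equals column 14 of H (binary 1110), so error is at position 14.
Correct: flip bit 14 of r = 111110110111100 to get c = 111110110111110.


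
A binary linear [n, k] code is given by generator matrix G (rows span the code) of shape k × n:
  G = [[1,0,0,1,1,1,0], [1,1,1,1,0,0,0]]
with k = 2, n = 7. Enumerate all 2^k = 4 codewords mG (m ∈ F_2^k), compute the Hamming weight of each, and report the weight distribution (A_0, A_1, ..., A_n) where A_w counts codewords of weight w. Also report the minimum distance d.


Weight distribution: A_0 = 1, A_4 = 3. Minimum distance d = 4.

Enumerate all 2^2 = 4 messages m ∈ F_2^2.
For each, compute codeword c = mG in F_2^7, then tally its weight.
  m = 00 → c = 0000000, weight = 0.
  m = 10 → c = 1001110, weight = 4.
  m = 01 → c = 1111000, weight = 4.
  m = 11 → c = 0110110, weight = 4.
Tally weights:
  weight 0: 1 codewords.
  weight 4: 3 codewords.
Minimum distance d = smallest w > 0 with A_w > 0 = 4.
Sanity: Σ A_w = 4 = 2^2 = 4 ✓.


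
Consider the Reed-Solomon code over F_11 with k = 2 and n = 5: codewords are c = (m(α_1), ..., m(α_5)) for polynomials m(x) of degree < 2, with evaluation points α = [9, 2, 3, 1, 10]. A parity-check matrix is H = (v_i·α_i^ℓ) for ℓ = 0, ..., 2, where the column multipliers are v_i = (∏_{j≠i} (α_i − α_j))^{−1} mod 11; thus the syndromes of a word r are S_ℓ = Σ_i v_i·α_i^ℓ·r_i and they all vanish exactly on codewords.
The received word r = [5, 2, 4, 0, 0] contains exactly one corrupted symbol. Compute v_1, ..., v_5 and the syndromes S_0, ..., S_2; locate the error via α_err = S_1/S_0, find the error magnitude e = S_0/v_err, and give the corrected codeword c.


S = (9, 2, 9), error at position 5, error magnitude e = 4, c = [5, 2, 4, 0, 7].

Step 1: column multipliers v_i = (∏_{j≠i}(α_i − α_j))^{−1} mod 11.
  i = 1 (α = 9): (9−2)(9−3)(9−1)(9−10) = 7·6·8·(−1) = −336 ≡ 5, so v_1 = 5^{−1} = 9 (mod 11).
  i = 2 (α = 2): (2−9)(2−3)(2−1)(2−10) = (−7)·(−1)·1·(−8) = −56 ≡ 10, so v_2 = 10^{−1} = 10 (mod 11).
  i = 3 (α = 3): (3−9)(3−2)(3−1)(3−10) = (−6)·1·2·(−7) = 84 ≡ 7, so v_3 = 7^{−1} = 8 (mod 11).
  i = 4 (α = 1): (1−9)(1−2)(1−3)(1−10) = (−8)·(−1)·(−2)·(−9) = 144 ≡ 1, so v_4 = 1^{−1} = 1 (mod 11).
  i = 5 (α = 10): (10−9)(10−2)(10−3)(10−1) = 1·8·7·9 = 504 ≡ 9, so v_5 = 9^{−1} = 5 (mod 11).
  v = [9, 10, 8, 1, 5].
Step 2: syndromes of r = [5, 2, 4, 0, 0] (all sums mod 11).
  S_0 = Σ v_i r_i = 9·5 + 10·2 + 8·4 + 1·0 + 5·0 = 97 ≡ 9.
  S_1 = Σ v_i α_i r_i = 9·9·5 + 10·2·2 + 8·3·4 + 1·1·0 + 5·10·0 = 541 ≡ 2.
  α_i^2 mod 11 = [4, 4, 9, 1, 1].
  S_2 = Σ v_i α_i^2 r_i = 9·4·5 + 10·4·2 + 8·9·4 + 1·1·0 + 5·1·0 = 548 ≡ 9.
  S = (9, 2, 9) ≠ 0, so r is not a codeword (an error is present).
Step 3: locate the error. For a single error e at position i, S_ℓ = v_i·e·α_i^ℓ, so α_err = S_1/S_0.
  S_0^{−1} = 9^{−1} = 5 (mod 11), so α_err = 2·5 = 10 ≡ 10 = α_5. Error position i = 5.
  Consistency check: S_2/S_1 = 9·6 = 54 ≡ 10 = α_err ✓ (single-error assumption holds).
Step 4: error magnitude e = S_0/v_5 = S_0·∏_{j≠5}(α_5 − α_j) = 9·9 = 81 ≡ 4 (mod 11).
Step 5: correct position 5: c_5 = r_5 − e = 0 − 4 ≡ 7 (mod 11). Hence c = [5, 2, 4, 0, 7].
  Check: interpolating c through the α_i gives m(x) = 9 + 2·x (degree < 2) with m(α_i) = c_i for every i, so c is indeed a codeword.


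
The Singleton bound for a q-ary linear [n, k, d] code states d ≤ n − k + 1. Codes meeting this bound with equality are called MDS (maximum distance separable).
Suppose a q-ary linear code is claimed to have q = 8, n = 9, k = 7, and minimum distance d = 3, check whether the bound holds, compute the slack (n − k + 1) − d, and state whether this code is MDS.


Singleton RHS = n − k + 1 = 3, slack = 0, bound satisfied, MDS.

Singleton bound: d ≤ n − k + 1.
Here n = 9, k = 7, so n − k + 1 = 3.
Given d = 3, check d ≤ 3: YES.
Slack = (n − k + 1) − d = 0.
The code is MDS (slack = 0).
Description: the claimed parameters are [9, 7, 3]_8; such a code would be MDS (meets Singleton bound).
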